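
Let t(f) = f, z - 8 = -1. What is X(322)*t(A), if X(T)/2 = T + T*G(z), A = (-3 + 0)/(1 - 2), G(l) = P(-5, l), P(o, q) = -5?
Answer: -7728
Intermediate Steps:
z = 7 (z = 8 - 1 = 7)
G(l) = -5
A = 3 (A = -3/(-1) = -3*(-1) = 3)
X(T) = -8*T (X(T) = 2*(T + T*(-5)) = 2*(T - 5*T) = 2*(-4*T) = -8*T)
X(322)*t(A) = -8*322*3 = -2576*3 = -7728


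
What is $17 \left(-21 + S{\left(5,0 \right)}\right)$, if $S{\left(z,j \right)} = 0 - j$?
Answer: $-357$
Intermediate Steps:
$S{\left(z,j \right)} = - j$
$17 \left(-21 + S{\left(5,0 \right)}\right) = 17 \left(-21 - 0\right) = 17 \left(-21 + 0\right) = 17 \left(-21\right) = -357$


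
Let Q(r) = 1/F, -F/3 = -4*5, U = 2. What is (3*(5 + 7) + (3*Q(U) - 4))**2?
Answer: 410881/400 ≈ 1027.2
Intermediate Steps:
F = 60 (F = -(-12)*5 = -3*(-20) = 60)
Q(r) = 1/60
(3*(5 + 7) + (3*Q(U) - 4))**2 = (3*(5 + 7) + (3*(1/60) - 4))**2 = (3*12 + (1/20 - 4))**2 = (36 - 79/20)**2 = (641/20)**2 = 410881/400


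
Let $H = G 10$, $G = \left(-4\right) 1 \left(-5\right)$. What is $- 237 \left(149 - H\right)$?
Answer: $12087$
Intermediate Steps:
$G = 20$ ($G = \left(-4\right) \left(-5\right) = 20$)
$H = 200$ ($H = 20 \cdot 10 = 200$)
$- 237 \left(149 - H\right) = - 237 \left(149 - 200\right) = \left(-237\right) \left(-51\right) = 12087$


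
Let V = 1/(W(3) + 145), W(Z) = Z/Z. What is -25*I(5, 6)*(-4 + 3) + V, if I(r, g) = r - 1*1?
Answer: 14601/146 ≈ 100.01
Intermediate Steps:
W(Z) = 1
I(r, g) = -1 + r (I(r, g) = r - 1 = -1 + r)
V = 1/146 (V = 1/(1 + 145) = 1/146 ≈ 0.0068493)
-25*I(5, 6)*(-4 + 3) + V = -25*(-1 + 5)*(-4 + 3) + 1/146 = -100*(-1) + 1/146 = -25*(-4) + 1/146 = 100 + 1/146 = 14601/146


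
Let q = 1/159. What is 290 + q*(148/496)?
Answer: 5717677/19716 ≈ 290.00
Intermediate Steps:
q = 1/159 ≈ 0.0062893
290 + q*(148/496) = 290 + (148/496)/159 = 290 + (148*(1/496))/159 = 290 + (1/159)*(37/124) = 290 + 37/19716 = 5717677/19716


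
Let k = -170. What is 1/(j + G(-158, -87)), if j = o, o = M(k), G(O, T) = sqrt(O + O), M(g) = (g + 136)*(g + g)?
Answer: -I/(-11560*I + 2*sqrt(79)) ≈ 8.6505e-5 - 1.3302e-7*I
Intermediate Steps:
M(g) = 2*g*(136 + g) (M(g) = (136 + g)*(2*g) = 2*g*(136 + g))
G(O, T) = sqrt(2)*sqrt(O) (G(O, T) = sqrt(2*O) = sqrt(2)*sqrt(O))
o = 11560 (o = 2*(-170)*(136 - 170) = 2*(-170)*(-34) = 11560)
j = 11560
1/(j + G(-158, -87)) = 1/(11560 + sqrt(2)*sqrt(-158)) = 1/(11560 + sqrt(2)*(I*sqrt(158))) = 1/(11560 + 2*I*sqrt(79))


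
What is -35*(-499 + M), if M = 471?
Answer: 980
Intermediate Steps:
-35*(-499 + M) = -35*(-499 + 471) = -35*(-28) = 980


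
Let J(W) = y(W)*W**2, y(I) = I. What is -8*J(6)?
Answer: -1728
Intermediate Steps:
J(W) = W**3 (J(W) = W*W**2 = W**3)
-8*J(6) = -8*6**3 = -8*216 = -1728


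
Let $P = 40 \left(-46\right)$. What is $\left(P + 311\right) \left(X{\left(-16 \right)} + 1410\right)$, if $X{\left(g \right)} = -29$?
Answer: $-2111549$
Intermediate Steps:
$P = -1840$
$\left(P + 311\right) \left(X{\left(-16 \right)} + 1410\right) = \left(-1840 + 311\right) \left(-29 + 1410\right) = \left(-1529\right) 1381 = -2111549$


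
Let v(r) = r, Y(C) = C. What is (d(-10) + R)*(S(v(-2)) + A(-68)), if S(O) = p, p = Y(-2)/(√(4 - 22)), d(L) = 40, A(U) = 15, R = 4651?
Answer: 70365 + 4691*I*√2/3 ≈ 70365.0 + 2211.4*I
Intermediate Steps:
p = I*√2/3 (p = -2/√(4 - 22) = -2*(-I*√2/6) = -(-1)*I*√2/3 = I*√2/3 ≈ 0.4714*I)
S(O) = I*√2/3
(d(-10) + R)*(S(v(-2)) + A(-68)) = (40 + 4651)*(I*√2/3 + 15) = 4691*(15 + I*√2/3) = 70365 + 4691*I*√2/3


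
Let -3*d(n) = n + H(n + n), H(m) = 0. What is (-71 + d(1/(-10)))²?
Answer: 4532641/900 ≈ 5036.3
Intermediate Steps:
d(n) = -n/3 (d(n) = -(n + 0)/3 = -n/3)
(-71 + d(1/(-10)))² = (-71 - ⅓/(-10))² = (-71 - ⅓*(-⅒))² = (-71 + 1/30)² = (-2129/30)² = 4532641/900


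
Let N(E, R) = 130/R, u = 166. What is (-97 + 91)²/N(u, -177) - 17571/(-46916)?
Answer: -148332261/3049540 ≈ -48.641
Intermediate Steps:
(-97 + 91)²/N(u, -177) - 17571/(-46916) = (-97 + 91)²/((130/(-177))) - 17571/(-46916) = (-6)²/((130*(-1/177))) - 17571*(-1/46916) = 36/(-130/177) + 17571/46916 = 36*(-177/130) + 17571/46916 = -3186/65 + 17571/46916 = -148332261/3049540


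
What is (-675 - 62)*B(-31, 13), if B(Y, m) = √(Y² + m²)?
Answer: -737*√1130 ≈ -24775.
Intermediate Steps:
(-675 - 62)*B(-31, 13) = (-675 - 62)*√((-31)² + 13²) = -737*√(961 + 169) = -737*√1130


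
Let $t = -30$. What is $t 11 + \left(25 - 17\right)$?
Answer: $-322$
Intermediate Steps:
$t 11 + \left(25 - 17\right) = \left(-30\right) 11 + \left(25 - 17\right) = -330 + 8 = -322$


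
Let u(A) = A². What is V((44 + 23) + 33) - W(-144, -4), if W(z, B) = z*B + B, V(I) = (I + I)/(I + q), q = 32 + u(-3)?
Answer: -80452/141 ≈ -570.58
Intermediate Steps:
q = 41 (q = 32 + (-3)² = 32 + 9 = 41)
V(I) = 2*I/(41 + I) (V(I) = (I + I)/(I + 41) = (2*I)/(41 + I) = 2*I/(41 + I))
W(z, B) = B + B*z (W(z, B) = B*z + B = B + B*z)
V((44 + 23) + 33) - W(-144, -4) = 2*((44 + 23) + 33)/(41 + ((44 + 23) + 33)) - (-4)*(1 - 144) = 2*(67 + 33)/(41 + (67 + 33)) - (-4)*(-143) = 2*100/(41 + 100) - 1*572 = 2*100/141 - 572 = 2*100*(1/141) - 572 = 200/141 - 572 = -80452/141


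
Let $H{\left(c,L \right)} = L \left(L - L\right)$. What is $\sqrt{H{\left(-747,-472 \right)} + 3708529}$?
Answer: $11 \sqrt{30649} \approx 1925.8$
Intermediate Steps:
$H{\left(c,L \right)} = 0$ ($H{\left(c,L \right)} = L 0 = 0$)
$\sqrt{H{\left(-747,-472 \right)} + 3708529} = \sqrt{0 + 3708529} = \sqrt{3708529} = 11 \sqrt{30649}$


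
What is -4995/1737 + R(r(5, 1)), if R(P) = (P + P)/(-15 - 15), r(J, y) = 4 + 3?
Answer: -9676/2895 ≈ -3.3423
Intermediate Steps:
r(J, y) = 7
R(P) = -P/15 (R(P) = (2*P)/(-30) = (2*P)*(-1/30) = -P/15)
-4995/1737 + R(r(5, 1)) = -4995/1737 - 1/15*7 = -4995*1/1737 - 7/15 = -555/193 - 7/15 = -9676/2895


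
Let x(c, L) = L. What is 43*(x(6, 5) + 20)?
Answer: 1075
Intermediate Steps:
43*(x(6, 5) + 20) = 43*(5 + 20) = 43*25 = 1075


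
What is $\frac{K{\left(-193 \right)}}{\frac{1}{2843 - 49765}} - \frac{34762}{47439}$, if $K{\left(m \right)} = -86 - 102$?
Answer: $\frac{59782189106}{6777} \approx 8.8213 \cdot 10^{6}$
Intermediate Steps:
$K{\left(m \right)} = -188$
$\frac{K{\left(-193 \right)}}{\frac{1}{2843 - 49765}} - \frac{34762}{47439} = - \frac{188}{\frac{1}{2843 - 49765}} - \frac{34762}{47439} = - \frac{188}{\frac{1}{-46922}} - \frac{4966}{6777} = - \frac{188}{- \frac{1}{46922}} - \frac{4966}{6777} = \left(-188\right) \left(-46922\right) - \frac{4966}{6777} = 8821336 - \frac{4966}{6777} = \frac{59782189106}{6777}$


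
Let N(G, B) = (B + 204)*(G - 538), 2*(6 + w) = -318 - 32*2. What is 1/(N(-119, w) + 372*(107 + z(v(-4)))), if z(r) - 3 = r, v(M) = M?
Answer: 1/34833 ≈ 2.8708e-5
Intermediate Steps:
w = -197 (w = -6 + (-318 - 32*2)/2 = -6 + (-318 - 1*64)/2 = -6 + (-318 - 64)/2 = -6 + (½)*(-382) = -6 - 191 = -197)
N(G, B) = (-538 + G)*(204 + B) (N(G, B) = (204 + B)*(-538 + G) = (-538 + G)*(204 + B))
z(r) = 3 + r
1/(N(-119, w) + 372*(107 + z(v(-4)))) = 1/((-109752 - 538*(-197) + 204*(-119) - 197*(-119)) + 372*(107 + (3 - 4))) = 1/((-109752 + 105986 - 24276 + 23443) + 372*(107 - 1)) = 1/(-4599 + 372*106) = 1/(-4599 + 39432) = 1/34833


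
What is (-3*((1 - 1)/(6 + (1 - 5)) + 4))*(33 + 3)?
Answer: -432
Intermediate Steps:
(-3*((1 - 1)/(6 + (1 - 5)) + 4))*(33 + 3) = -3*(0/(6 - 4) + 4)*36 = -3*(0/2 + 4)*36 = -3*(0*(1/2) + 4)*36 = -3*(0 + 4)*36 = -3*4*36 = -12*36 = -432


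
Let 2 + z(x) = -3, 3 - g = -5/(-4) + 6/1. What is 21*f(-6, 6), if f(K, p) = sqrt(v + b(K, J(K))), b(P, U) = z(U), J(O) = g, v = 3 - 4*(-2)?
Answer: 21*sqrt(6) ≈ 51.439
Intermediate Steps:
v = 11 (v = 3 + 8 = 11)
g = -17/4 (g = 3 - (-5/(-4) + 6/1) = 3 - (-5*(-1/4) + 6*1) = 3 - (5/4 + 6) = 3 - 1*29/4 = 3 - 29/4 = -17/4 ≈ -4.2500)
z(x) = -5 (z(x) = -2 - 3 = -5)
J(O) = -17/4
b(P, U) = -5
f(K, p) = sqrt(6) (f(K, p) = sqrt(11 - 5) = sqrt(6))
21*f(-6, 6) = 21*sqrt(6)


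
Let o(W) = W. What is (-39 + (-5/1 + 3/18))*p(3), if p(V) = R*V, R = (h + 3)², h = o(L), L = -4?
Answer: -263/2 ≈ -131.50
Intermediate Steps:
h = -4
R = 1 (R = (-4 + 3)² = (-1)² = 1)
p(V) = V (p(V) = 1*V = V)
(-39 + (-5/1 + 3/18))*p(3) = (-39 + (-5/1 + 3/18))*3 = (-39 + (-5*1 + 3*(1/18)))*3 = (-39 + (-5 + ⅙))*3 = (-39 - 29/6)*3 = -263/6*3 = -263/2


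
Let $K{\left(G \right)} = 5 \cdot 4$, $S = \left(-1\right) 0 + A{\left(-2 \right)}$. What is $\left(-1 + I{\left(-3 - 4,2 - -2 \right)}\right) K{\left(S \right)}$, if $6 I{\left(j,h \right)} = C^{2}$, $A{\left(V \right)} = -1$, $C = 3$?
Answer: $10$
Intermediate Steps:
$S = -1$ ($S = \left(-1\right) 0 - 1 = 0 - 1 = -1$)
$K{\left(G \right)} = 20$
$I{\left(j,h \right)} = \frac{3}{2}$ ($I{\left(j,h \right)} = \frac{3^{2}}{6} = \frac{1}{6} \cdot 9 = \frac{3}{2}$)
$\left(-1 + I{\left(-3 - 4,2 - -2 \right)}\right) K{\left(S \right)} = \left(-1 + \frac{3}{2}\right) 20 = \frac{1}{2} \cdot 20 = 10$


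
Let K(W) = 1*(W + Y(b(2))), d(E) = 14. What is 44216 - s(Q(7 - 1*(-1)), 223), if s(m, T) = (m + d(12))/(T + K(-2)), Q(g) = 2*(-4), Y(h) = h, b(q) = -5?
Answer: 1591775/36 ≈ 44216.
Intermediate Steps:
Q(g) = -8
K(W) = -5 + W (K(W) = 1*(W - 5) = 1*(-5 + W) = -5 + W)
s(m, T) = (14 + m)/(-7 + T) (s(m, T) = (m + 14)/(T + (-5 - 2)) = (14 + m)/(T - 7) = (14 + m)/(-7 + T))
44216 - s(Q(7 - 1*(-1)), 223) = 44216 - (14 - 8)/(-7 + 223) = 44216 - 6/216 = 44216 - 1*1/36 = 44216 - 1/36 = 1591775/36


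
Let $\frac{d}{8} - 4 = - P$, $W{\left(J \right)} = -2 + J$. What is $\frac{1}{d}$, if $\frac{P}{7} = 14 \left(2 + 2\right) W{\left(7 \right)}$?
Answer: $- \frac{1}{15648} \approx -6.3906 \cdot 10^{-5}$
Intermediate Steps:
$P = 1960$ ($P = 7 \cdot 14 \left(2 + 2\right) \left(-2 + 7\right) = 7 \cdot 14 \cdot 4 \cdot 5 = 7 \cdot 56 \cdot 5 = 7 \cdot 280 = 1960$)
$d = -15648$ ($d = 32 + 8 \left(\left(-1\right) 1960\right) = 32 + 8 \left(-1960\right) = 32 - 15680 = -15648$)
$\frac{1}{d} = \frac{1}{-15648} = - \frac{1}{15648}$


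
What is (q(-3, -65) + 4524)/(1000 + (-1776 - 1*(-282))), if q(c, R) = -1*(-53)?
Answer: -4577/494 ≈ -9.2652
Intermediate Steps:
q(c, R) = 53
(q(-3, -65) + 4524)/(1000 + (-1776 - 1*(-282))) = (53 + 4524)/(1000 + (-1776 - 1*(-282))) = 4577/(1000 + (-1776 + 282)) = 4577/(1000 - 1494) = 4577/(-494) = 4577*(-1/494) = -4577/494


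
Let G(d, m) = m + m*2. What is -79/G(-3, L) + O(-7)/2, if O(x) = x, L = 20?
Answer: -289/60 ≈ -4.8167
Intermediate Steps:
G(d, m) = 3*m (G(d, m) = m + 2*m = 3*m)
-79/G(-3, L) + O(-7)/2 = -79/(3*20) - 7/2 = -79/60 - 7*½ = -79*1/60 - 7/2 = -79/60 - 7/2 = -289/60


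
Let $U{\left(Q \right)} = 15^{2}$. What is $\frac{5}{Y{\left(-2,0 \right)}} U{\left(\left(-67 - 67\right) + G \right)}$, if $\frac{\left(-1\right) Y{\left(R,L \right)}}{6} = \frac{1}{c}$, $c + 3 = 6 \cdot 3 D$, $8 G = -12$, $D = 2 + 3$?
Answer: $- \frac{32625}{2} \approx -16313.0$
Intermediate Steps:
$D = 5$
$G = - \frac{3}{2}$ ($G = \frac{1}{8} \left(-12\right) = - \frac{3}{2} \approx -1.5$)
$c = 87$ ($c = -3 + 6 \cdot 3 \cdot 5 = -3 + 18 \cdot 5 = -3 + 90 = 87$)
$U{\left(Q \right)} = 225$
$Y{\left(R,L \right)} = - \frac{2}{29}$ ($Y{\left(R,L \right)} = - \frac{6}{87} = \left(-6\right) \frac{1}{87} = - \frac{2}{29}$)
$\frac{5}{Y{\left(-2,0 \right)}} U{\left(\left(-67 - 67\right) + G \right)} = \frac{5}{- \frac{2}{29}} \cdot 225 = 5 \left(- \frac{29}{2}\right) 225 = \left(- \frac{145}{2}\right) 225 = - \frac{32625}{2}$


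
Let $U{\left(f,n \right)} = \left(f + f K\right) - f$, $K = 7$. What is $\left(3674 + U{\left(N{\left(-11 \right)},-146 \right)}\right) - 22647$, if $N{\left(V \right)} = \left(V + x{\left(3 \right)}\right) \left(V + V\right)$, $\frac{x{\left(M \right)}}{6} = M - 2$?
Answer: $-18203$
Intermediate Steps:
$x{\left(M \right)} = -12 + 6 M$ ($x{\left(M \right)} = 6 \left(M - 2\right) = 6 \left(-2 + M\right) = -12 + 6 M$)
$N{\left(V \right)} = 2 V \left(6 + V\right)$ ($N{\left(V \right)} = \left(V + \left(-12 + 6 \cdot 3\right)\right) \left(V + V\right) = \left(V + \left(-12 + 18\right)\right) 2 V = \left(V + 6\right) 2 V = \left(6 + V\right) 2 V = 2 V \left(6 + V\right)$)
$U{\left(f,n \right)} = 7 f$ ($U{\left(f,n \right)} = \left(f + f 7\right) - f = \left(f + 7 f\right) - f = 8 f - f = 7 f$)
$\left(3674 + U{\left(N{\left(-11 \right)},-146 \right)}\right) - 22647 = \left(3674 + 7 \cdot 2 \left(-11\right) \left(6 - 11\right)\right) - 22647 = \left(3674 + 7 \cdot 2 \left(-11\right) \left(-5\right)\right) - 22647 = \left(3674 + 7 \cdot 110\right) - 22647 = \left(3674 + 770\right) - 22647 = 4444 - 22647 = -18203$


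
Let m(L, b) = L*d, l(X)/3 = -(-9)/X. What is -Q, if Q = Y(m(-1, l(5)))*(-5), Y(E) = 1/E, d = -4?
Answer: 5/4 ≈ 1.2500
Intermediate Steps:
l(X) = 27/X (l(X) = 3*(-(-9)/X) = 3*(9/X) = 27/X)
m(L, b) = -4*L (m(L, b) = L*(-4) = -4*L)
Q = -5/4 (Q = -5/(-4*(-1)) = -5/4 ≈ -1.2500)
-Q = -1*(-5/4) = 5/4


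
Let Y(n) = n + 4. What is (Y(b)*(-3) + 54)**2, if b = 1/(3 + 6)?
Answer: 15625/9 ≈ 1736.1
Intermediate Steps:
b = 1/9 ≈ 0.11111
Y(n) = 4 + n
(Y(b)*(-3) + 54)**2 = ((4 + 1/9)*(-3) + 54)**2 = ((37/9)*(-3) + 54)**2 = (-37/3 + 54)**2 = (125/3)**2 = 15625/9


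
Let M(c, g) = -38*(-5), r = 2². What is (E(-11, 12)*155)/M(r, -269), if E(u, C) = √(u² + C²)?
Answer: 31*√265/38 ≈ 13.280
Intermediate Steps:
r = 4
E(u, C) = √(C² + u²)
M(c, g) = 190
(E(-11, 12)*155)/M(r, -269) = (√(12² + (-11)²)*155)/190 = (√(144 + 121)*155)*(1/190) = (√265*155)*(1/190) = (155*√265)*(1/190) = 31*√265/38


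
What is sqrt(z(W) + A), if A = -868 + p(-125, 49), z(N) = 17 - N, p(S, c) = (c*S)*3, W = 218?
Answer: 2*I*sqrt(4861) ≈ 139.44*I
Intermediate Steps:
p(S, c) = 3*S*c (p(S, c) = (S*c)*3 = 3*S*c)
A = -19243 (A = -868 + 3*(-125)*49 = -868 - 18375 = -19243)
sqrt(z(W) + A) = sqrt((17 - 1*218) - 19243) = sqrt((17 - 218) - 19243) = sqrt(-201 - 19243) = sqrt(-19444) = 2*I*sqrt(4861)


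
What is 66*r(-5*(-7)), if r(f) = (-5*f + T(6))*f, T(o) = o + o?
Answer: -376530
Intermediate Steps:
T(o) = 2*o
r(f) = f*(12 - 5*f) (r(f) = (-5*f + 2*6)*f = (-5*f + 12)*f = (12 - 5*f)*f = f*(12 - 5*f))
66*r(-5*(-7)) = 66*((-5*(-7))*(12 - (-25)*(-7))) = 66*(35*(12 - 5*35)) = 66*(35*(12 - 175)) = 66*(35*(-163)) = 66*(-5705) = -376530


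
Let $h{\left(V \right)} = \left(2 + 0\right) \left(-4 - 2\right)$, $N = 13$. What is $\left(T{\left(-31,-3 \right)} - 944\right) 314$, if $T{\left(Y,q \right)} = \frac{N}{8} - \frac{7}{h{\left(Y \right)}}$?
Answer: $- \frac{3548671}{12} \approx -2.9572 \cdot 10^{5}$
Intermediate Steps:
$h{\left(V \right)} = -12$ ($h{\left(V \right)} = 2 \left(-6\right) = -12$)
$T{\left(Y,q \right)} = \frac{53}{24}$ ($T{\left(Y,q \right)} = \frac{13}{8} - \frac{7}{-12} = 13 \cdot \frac{1}{8} - - \frac{7}{12} = \frac{13}{8} + \frac{7}{12} = \frac{53}{24}$)
$\left(T{\left(-31,-3 \right)} - 944\right) 314 = \left(\frac{53}{24} - 944\right) 314 = \left(- \frac{22603}{24}\right) 314 = - \frac{3548671}{12}$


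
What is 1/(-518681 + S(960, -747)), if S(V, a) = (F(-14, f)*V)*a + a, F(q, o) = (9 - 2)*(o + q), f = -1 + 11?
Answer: 1/19559932 ≈ 5.1125e-8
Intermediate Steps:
f = 10
F(q, o) = 7*o + 7*q (F(q, o) = 7*(o + q) = 7*o + 7*q)
S(V, a) = a - 28*V*a (S(V, a) = ((7*10 + 7*(-14))*V)*a + a = ((70 - 98)*V)*a + a = (-28*V)*a + a = -28*V*a + a = a - 28*V*a)
1/(-518681 + S(960, -747)) = 1/(-518681 - 747*(1 - 28*960)) = 1/(-518681 - 747*(1 - 26880)) = 1/(-518681 - 747*(-26879)) = 1/(-518681 + 20078613) = 1/19559932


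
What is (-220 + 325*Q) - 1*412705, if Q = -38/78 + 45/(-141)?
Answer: -58259375/141 ≈ -4.1319e+5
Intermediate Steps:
Q = -1478/1833 (Q = -38*1/78 + 45*(-1/141) = -19/39 - 15/47 = -1478/1833 ≈ -0.80633)
(-220 + 325*Q) - 1*412705 = (-220 + 325*(-1478/1833)) - 1*412705 = (-220 - 36950/141) - 412705 = -67970/141 - 412705 = -58259375/141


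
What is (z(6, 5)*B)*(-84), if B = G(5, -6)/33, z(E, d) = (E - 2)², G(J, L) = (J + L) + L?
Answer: 3136/11 ≈ 285.09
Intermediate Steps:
G(J, L) = J + 2*L
z(E, d) = (-2 + E)²
B = -7/33 (B = (5 + 2*(-6))/33 = (5 - 12)*(1/33) = -7*1/33 = -7/33 ≈ -0.21212)
(z(6, 5)*B)*(-84) = ((-2 + 6)²*(-7/33))*(-84) = (4²*(-7/33))*(-84) = (16*(-7/33))*(-84) = -112/33*(-84) = 3136/11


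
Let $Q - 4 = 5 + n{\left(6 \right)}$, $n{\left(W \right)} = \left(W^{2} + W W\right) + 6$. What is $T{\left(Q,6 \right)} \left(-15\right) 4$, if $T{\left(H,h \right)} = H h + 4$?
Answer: $-31560$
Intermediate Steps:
$n{\left(W \right)} = 6 + 2 W^{2}$ ($n{\left(W \right)} = \left(W^{2} + W^{2}\right) + 6 = 2 W^{2} + 6 = 6 + 2 W^{2}$)
$Q = 87$ ($Q = 4 + \left(5 + \left(6 + 2 \cdot 6^{2}\right)\right) = 4 + \left(5 + \left(6 + 2 \cdot 36\right)\right) = 4 + \left(5 + \left(6 + 72\right)\right) = 4 + \left(5 + 78\right) = 4 + 83 = 87$)
$T{\left(H,h \right)} = 4 + H h$
$T{\left(Q,6 \right)} \left(-15\right) 4 = \left(4 + 87 \cdot 6\right) \left(-15\right) 4 = \left(4 + 522\right) \left(-15\right) 4 = 526 \left(-15\right) 4 = \left(-7890\right) 4 = -31560$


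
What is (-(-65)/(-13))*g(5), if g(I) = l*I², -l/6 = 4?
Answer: 3000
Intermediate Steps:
l = -24 (l = -6*4 = -24)
g(I) = -24*I²
(-(-65)/(-13))*g(5) = (-(-65)/(-13))*(-24*5²) = (-(-65)*(-1)/13)*(-24*25) = -13*5/13*(-600) = -5*(-600) = 3000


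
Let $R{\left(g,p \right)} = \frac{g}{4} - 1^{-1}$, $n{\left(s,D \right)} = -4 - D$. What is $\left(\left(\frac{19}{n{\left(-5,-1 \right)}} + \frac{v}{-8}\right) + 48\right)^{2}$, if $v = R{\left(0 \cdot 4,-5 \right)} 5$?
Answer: $\frac{1030225}{576} \approx 1788.6$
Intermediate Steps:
$R{\left(g,p \right)} = -1 + \frac{g}{4}$ ($R{\left(g,p \right)} = g \frac{1}{4} - 1 = \frac{g}{4} - 1 = -1 + \frac{g}{4}$)
$v = -5$ ($v = \left(-1 + \frac{0 \cdot 4}{4}\right) 5 = \left(-1 + \frac{1}{4} \cdot 0\right) 5 = \left(-1 + 0\right) 5 = \left(-1\right) 5 = -5$)
$\left(\left(\frac{19}{n{\left(-5,-1 \right)}} + \frac{v}{-8}\right) + 48\right)^{2} = \left(\left(\frac{19}{-4 - -1} - \frac{5}{-8}\right) + 48\right)^{2} = \left(\left(\frac{19}{-4 + 1} - - \frac{5}{8}\right) + 48\right)^{2} = \left(\left(\frac{19}{-3} + \frac{5}{8}\right) + 48\right)^{2} = \left(\left(19 \left(- \frac{1}{3}\right) + \frac{5}{8}\right) + 48\right)^{2} = \left(\left(- \frac{19}{3} + \frac{5}{8}\right) + 48\right)^{2} = \left(- \frac{137}{24} + 48\right)^{2} = \left(\frac{1015}{24}\right)^{2} = \frac{1030225}{576}$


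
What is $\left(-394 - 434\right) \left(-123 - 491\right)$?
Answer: $508392$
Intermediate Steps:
$\left(-394 - 434\right) \left(-123 - 491\right) = \left(-828\right) \left(-614\right) = 508392$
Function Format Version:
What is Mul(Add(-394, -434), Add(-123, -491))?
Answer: 508392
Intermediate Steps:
Mul(Add(-394, -434), Add(-123, -491)) = Mul(-828, -614) = 508392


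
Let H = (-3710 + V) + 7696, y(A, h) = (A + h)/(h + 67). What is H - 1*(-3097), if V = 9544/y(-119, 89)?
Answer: -212729/5 ≈ -42546.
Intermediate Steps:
y(A, h) = (A + h)/(67 + h)
V = -248144/5 (V = 9544/(((-119 + 89)/(67 + 89))) = 9544/((-30/156)) = 9544/(((1/156)*(-30))) = 9544/(-5/26) = 9544*(-26/5) = -248144/5 ≈ -49629.)
H = -228214/5 (H = (-3710 - 248144/5) + 7696 = -266694/5 + 7696 = -228214/5 ≈ -45643.)
H - 1*(-3097) = -228214/5 - 1*(-3097) = -228214/5 + 3097 = -212729/5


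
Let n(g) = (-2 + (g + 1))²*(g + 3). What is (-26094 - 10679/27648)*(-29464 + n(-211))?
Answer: 845712067525157/3456 ≈ 2.4471e+11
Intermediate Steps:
n(g) = (-1 + g)²*(3 + g) (n(g) = (-2 + (1 + g))²*(3 + g) = (-1 + g)²*(3 + g))
(-26094 - 10679/27648)*(-29464 + n(-211)) = (-26094 - 10679/27648)*(-29464 + (-1 - 211)²*(3 - 211)) = (-26094 - 10679*1/27648)*(-29464 + (-212)²*(-208)) = (-26094 - 10679/27648)*(-29464 + 44944*(-208)) = -721457591*(-29464 - 9348352)/27648 = -721457591/27648*(-9377816) = 845712067525157/3456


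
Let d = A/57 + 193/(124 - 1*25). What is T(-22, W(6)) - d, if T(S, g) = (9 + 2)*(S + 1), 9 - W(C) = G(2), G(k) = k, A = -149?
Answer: -433261/1881 ≈ -230.34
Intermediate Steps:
W(C) = 7 (W(C) = 9 - 1*2 = 9 - 2 = 7)
T(S, g) = 11 + 11*S (T(S, g) = 11*(1 + S) = 11 + 11*S)
d = -1250/1881 (d = -149/57 + 193/(124 - 1*25) = -149*1/57 + 193/(124 - 25) = -149/57 + 193/99 = -1250/1881 ≈ -0.66454)
T(-22, W(6)) - d = (11 + 11*(-22)) - 1*(-1250/1881) = (11 - 242) + 1250/1881 = -231 + 1250/1881 = -433261/1881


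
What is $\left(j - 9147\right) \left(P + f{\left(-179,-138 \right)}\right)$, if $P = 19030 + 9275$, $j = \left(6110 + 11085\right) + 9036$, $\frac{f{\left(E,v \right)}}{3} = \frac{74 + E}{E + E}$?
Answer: $\frac{86560399710}{179} \approx 4.8358 \cdot 10^{8}$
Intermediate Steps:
$f{\left(E,v \right)} = \frac{3 \left(74 + E\right)}{2 E}$ ($f{\left(E,v \right)} = 3 \frac{74 + E}{E + E} = 3 \frac{74 + E}{2 E} = \frac{3 \left(74 + E\right)}{2 E}$)
$j = 26231$ ($j = 17195 + 9036 = 26231$)
$P = 28305$
$\left(j - 9147\right) \left(P + f{\left(-179,-138 \right)}\right) = \left(26231 - 9147\right) \left(28305 + \left(\frac{3}{2} + \frac{111}{-179}\right)\right) = 17084 \left(28305 + \left(\frac{3}{2} + 111 \left(- \frac{1}{179}\right)\right)\right) = 17084 \left(28305 + \left(\frac{3}{2} - \frac{111}{179}\right)\right) = 17084 \left(28305 + \frac{315}{358}\right) = 17084 \cdot \frac{10133505}{358} = \frac{86560399710}{179}$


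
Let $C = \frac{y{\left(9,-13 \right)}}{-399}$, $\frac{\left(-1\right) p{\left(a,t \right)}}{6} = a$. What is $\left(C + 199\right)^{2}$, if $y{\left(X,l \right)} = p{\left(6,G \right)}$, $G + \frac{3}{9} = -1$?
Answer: $\frac{701137441}{17689} \approx 39637.0$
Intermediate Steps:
$G = - \frac{4}{3}$ ($G = - \frac{1}{3} - 1 = - \frac{4}{3} \approx -1.3333$)
$p{\left(a,t \right)} = - 6 a$
$y{\left(X,l \right)} = -36$ ($y{\left(X,l \right)} = \left(-6\right) 6 = -36$)
$C = \frac{12}{133}$ ($C = - \frac{36}{-399} = \left(-36\right) \left(- \frac{1}{399}\right) = \frac{12}{133} \approx 0.090226$)
$\left(C + 199\right)^{2} = \left(\frac{12}{133} + 199\right)^{2} = \left(\frac{26479}{133}\right)^{2} = \frac{701137441}{17689}$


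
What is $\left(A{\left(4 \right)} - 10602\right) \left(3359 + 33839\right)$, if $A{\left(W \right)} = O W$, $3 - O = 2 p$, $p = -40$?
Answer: $-382023460$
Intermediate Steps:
$O = 83$ ($O = 3 - 2 \left(-40\right) = 3 - -80 = 3 + 80 = 83$)
$A{\left(W \right)} = 83 W$
$\left(A{\left(4 \right)} - 10602\right) \left(3359 + 33839\right) = \left(83 \cdot 4 - 10602\right) \left(3359 + 33839\right) = \left(332 - 10602\right) 37198 = \left(-10270\right) 37198 = -382023460$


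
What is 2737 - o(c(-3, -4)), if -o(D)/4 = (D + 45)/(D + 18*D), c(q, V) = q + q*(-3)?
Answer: 52037/19 ≈ 2738.8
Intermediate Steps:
c(q, V) = -2*q (c(q, V) = q - 3*q = -2*q)
o(D) = -4*(45 + D)/(19*D) (o(D) = -4*(D + 45)/(D + 18*D) = -4*(45 + D)/(19*D))
2737 - o(c(-3, -4)) = 2737 - 4*(-45 - (-2)*(-3))/(19*((-2*(-3)))) = 2737 - 4*(-45 - 1*6)/(19*6) = 2737 - 4*(-45 - 6)/(19*6) = 2737 - 4*(-51)/(19*6) = 2737 - 1*(-34/19) = 2737 + 34/19 = 52037/19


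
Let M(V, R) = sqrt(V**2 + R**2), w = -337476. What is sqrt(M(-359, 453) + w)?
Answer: sqrt(-337476 + sqrt(334090)) ≈ 580.43*I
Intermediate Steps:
M(V, R) = sqrt(R**2 + V**2)
sqrt(M(-359, 453) + w) = sqrt(sqrt(453**2 + (-359)**2) - 337476) = sqrt(sqrt(205209 + 128881) - 337476) = sqrt(sqrt(334090) - 337476) = sqrt(-337476 + sqrt(334090))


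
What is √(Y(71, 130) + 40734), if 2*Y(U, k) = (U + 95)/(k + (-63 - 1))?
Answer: √177442782/66 ≈ 201.83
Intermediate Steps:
Y(U, k) = (95 + U)/(2*(-64 + k)) (Y(U, k) = ((U + 95)/(k + (-63 - 1)))/2 = ((95 + U)/(k - 64))/2 = ((95 + U)/(-64 + k))/2 = (95 + U)/(2*(-64 + k)))
√(Y(71, 130) + 40734) = √((95 + 71)/(2*(-64 + 130)) + 40734) = √((½)*166/66 + 40734) = √((½)*(1/66)*166 + 40734) = √(83/66 + 40734) = √(2688527/66) = √177442782/66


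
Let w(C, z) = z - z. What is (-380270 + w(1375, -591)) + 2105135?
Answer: 1724865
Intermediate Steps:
w(C, z) = 0
(-380270 + w(1375, -591)) + 2105135 = (-380270 + 0) + 2105135 = -380270 + 2105135 = 1724865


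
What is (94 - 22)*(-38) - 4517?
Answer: -7253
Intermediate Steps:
(94 - 22)*(-38) - 4517 = 72*(-38) - 4517 = -2736 - 4517 = -7253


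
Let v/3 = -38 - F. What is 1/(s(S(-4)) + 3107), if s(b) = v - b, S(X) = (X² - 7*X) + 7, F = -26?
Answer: 1/3020 ≈ 0.00033113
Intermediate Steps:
S(X) = 7 + X² - 7*X
v = -36 (v = 3*(-38 - 1*(-26)) = 3*(-38 + 26) = 3*(-12) = -36)
s(b) = -36 - b
1/(s(S(-4)) + 3107) = 1/((-36 - (7 + (-4)² - 7*(-4))) + 3107) = 1/((-36 - (7 + 16 + 28)) + 3107) = 1/((-36 - 1*51) + 3107) = 1/((-36 - 51) + 3107) = 1/(-87 + 3107) = 1/3020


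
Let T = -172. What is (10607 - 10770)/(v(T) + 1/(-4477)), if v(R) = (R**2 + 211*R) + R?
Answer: 729751/30801761 ≈ 0.023692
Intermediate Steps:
v(R) = R**2 + 212*R
(10607 - 10770)/(v(T) + 1/(-4477)) = (10607 - 10770)/(-172*(212 - 172) + 1/(-4477)) = -163/(-172*40 - 1/4477) = -163/(-6880 - 1/4477) = -163/(-30801761/4477) = -163*(-4477/30801761) = 729751/30801761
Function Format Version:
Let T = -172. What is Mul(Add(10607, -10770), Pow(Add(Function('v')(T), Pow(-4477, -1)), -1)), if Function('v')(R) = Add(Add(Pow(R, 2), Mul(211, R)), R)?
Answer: Rational(729751, 30801761) ≈ 0.023692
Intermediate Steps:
Function('v')(R) = Add(Pow(R, 2), Mul(212, R))
Mul(Add(10607, -10770), Pow(Add(Function('v')(T), Pow(-4477, -1)), -1)) = Mul(Add(10607, -10770), Pow(Add(Mul(-172, Add(212, -172)), Pow(-4477, -1)), -1)) = Mul(-163, Pow(Add(Mul(-172, 40), Rational(-1, 4477)), -1)) = Mul(-163, Pow(Add(-6880, Rational(-1, 4477)), -1)) = Mul(-163, Pow(Rational(-30801761, 4477), -1)) = Mul(-163, Rational(-4477, 30801761)) = Rational(729751, 30801761)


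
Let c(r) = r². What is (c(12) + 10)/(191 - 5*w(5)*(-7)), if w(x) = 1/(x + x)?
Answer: 308/389 ≈ 0.79177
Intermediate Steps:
w(x) = 1/(2*x)
(c(12) + 10)/(191 - 5*w(5)*(-7)) = (12² + 10)/(191 - 5/(2*5)*(-7)) = (144 + 10)/(191 - 5/(2*5)*(-7)) = 154/(191 - 5*⅒*(-7)) = 154/(191 - ½*(-7)) = 154/(191 + 7/2) = 154/(389/2) = 154*(2/389) = 308/389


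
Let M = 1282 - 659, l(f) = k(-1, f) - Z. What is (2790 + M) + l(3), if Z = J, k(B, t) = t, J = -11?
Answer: 3427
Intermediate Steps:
Z = -11
l(f) = 11 + f (l(f) = f - 1*(-11) = f + 11 = 11 + f)
M = 623
(2790 + M) + l(3) = (2790 + 623) + (11 + 3) = 3413 + 14 = 3427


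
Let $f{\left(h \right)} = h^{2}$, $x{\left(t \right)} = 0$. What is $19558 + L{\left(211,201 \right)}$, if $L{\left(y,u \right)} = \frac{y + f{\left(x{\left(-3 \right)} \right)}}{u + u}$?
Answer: $\frac{7862527}{402} \approx 19559.0$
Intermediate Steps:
$L{\left(y,u \right)} = \frac{y}{2 u}$ ($L{\left(y,u \right)} = \frac{y + 0^{2}}{u + u} = \frac{y + 0}{2 u} = y \frac{1}{2 u} = \frac{y}{2 u}$)
$19558 + L{\left(211,201 \right)} = 19558 + \frac{1}{2} \cdot 211 \cdot \frac{1}{201} = 19558 + \frac{211}{402} = \frac{7862527}{402}$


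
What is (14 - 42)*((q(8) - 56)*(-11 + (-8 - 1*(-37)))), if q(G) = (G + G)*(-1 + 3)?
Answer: 12096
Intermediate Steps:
q(G) = 4*G (q(G) = (2*G)*2 = 4*G)
(14 - 42)*((q(8) - 56)*(-11 + (-8 - 1*(-37)))) = (14 - 42)*((4*8 - 56)*(-11 + (-8 - 1*(-37)))) = -28*(32 - 56)*(-11 + (-8 + 37)) = -(-672)*(-11 + 29) = -(-672)*18 = -28*(-432) = 12096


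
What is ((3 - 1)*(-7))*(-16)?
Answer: 224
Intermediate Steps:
((3 - 1)*(-7))*(-16) = (2*(-7))*(-16) = -14*(-16) = 224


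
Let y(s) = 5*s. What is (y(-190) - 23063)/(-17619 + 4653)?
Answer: 24013/12966 ≈ 1.8520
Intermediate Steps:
(y(-190) - 23063)/(-17619 + 4653) = (5*(-190) - 23063)/(-17619 + 4653) = (-950 - 23063)/(-12966) = -24013*(-1/12966) = 24013/12966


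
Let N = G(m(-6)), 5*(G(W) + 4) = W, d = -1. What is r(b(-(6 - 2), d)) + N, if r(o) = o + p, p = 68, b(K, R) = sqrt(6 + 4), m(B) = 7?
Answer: 327/5 + sqrt(10) ≈ 68.562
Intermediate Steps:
G(W) = -4 + W/5
b(K, R) = sqrt(10)
r(o) = 68 + o (r(o) = o + 68 = 68 + o)
N = -13/5 (N = -4 + (1/5)*7 = -4 + 7/5 = -13/5 ≈ -2.6000)
r(b(-(6 - 2), d)) + N = (68 + sqrt(10)) - 13/5 = 327/5 + sqrt(10)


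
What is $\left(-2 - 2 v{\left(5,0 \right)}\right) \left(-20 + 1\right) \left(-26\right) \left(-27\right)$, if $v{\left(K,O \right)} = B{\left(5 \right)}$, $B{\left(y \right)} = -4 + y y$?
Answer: $586872$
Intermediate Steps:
$B{\left(y \right)} = -4 + y^{2}$
$v{\left(K,O \right)} = 21$ ($v{\left(K,O \right)} = -4 + 5^{2} = -4 + 25 = 21$)
$\left(-2 - 2 v{\left(5,0 \right)}\right) \left(-20 + 1\right) \left(-26\right) \left(-27\right) = \left(-2 - 42\right) \left(-20 + 1\right) \left(-26\right) \left(-27\right) = \left(-2 - 42\right) \left(-19\right) \left(-26\right) \left(-27\right) = \left(-44\right) \left(-19\right) \left(-26\right) \left(-27\right) = 836 \left(-26\right) \left(-27\right) = \left(-21736\right) \left(-27\right) = 586872$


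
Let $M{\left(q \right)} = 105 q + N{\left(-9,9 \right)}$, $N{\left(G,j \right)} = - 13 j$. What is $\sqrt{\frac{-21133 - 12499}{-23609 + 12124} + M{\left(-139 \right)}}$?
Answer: $\frac{2 i \sqrt{485050851670}}{11485} \approx 121.28 i$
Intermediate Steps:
$M{\left(q \right)} = -117 + 105 q$ ($M{\left(q \right)} = 105 q - 117 = -117 + 105 q$)
$\sqrt{\frac{-21133 - 12499}{-23609 + 12124} + M{\left(-139 \right)}} = \sqrt{\frac{-21133 - 12499}{-23609 + 12124} + \left(-117 + 105 \left(-139\right)\right)} = \sqrt{- \frac{33632}{-11485} - 14712} = \sqrt{\left(-33632\right) \left(- \frac{1}{11485}\right) - 14712} = \sqrt{\frac{33632}{11485} - 14712} = \sqrt{- \frac{168933688}{11485}} = \frac{2 i \sqrt{485050851670}}{11485}$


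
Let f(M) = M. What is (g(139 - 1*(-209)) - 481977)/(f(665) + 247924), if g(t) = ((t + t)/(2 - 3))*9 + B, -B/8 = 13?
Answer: -44395/22599 ≈ -1.9645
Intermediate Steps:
B = -104 (B = -8*13 = -104)
g(t) = -104 - 18*t (g(t) = ((t + t)/(2 - 3))*9 - 104 = ((2*t)/(-1))*9 - 104 = ((2*t)*(-1))*9 - 104 = -2*t*9 - 104 = -18*t - 104 = -104 - 18*t)
(g(139 - 1*(-209)) - 481977)/(f(665) + 247924) = ((-104 - 18*(139 - 1*(-209))) - 481977)/(665 + 247924) = ((-104 - 18*(139 + 209)) - 481977)/248589 = ((-104 - 18*348) - 481977)*(1/248589) = ((-104 - 6264) - 481977)*(1/248589) = (-6368 - 481977)*(1/248589) = -488345*1/248589 = -44395/22599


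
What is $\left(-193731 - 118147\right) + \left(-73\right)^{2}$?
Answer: $-306549$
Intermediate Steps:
$\left(-193731 - 118147\right) + \left(-73\right)^{2} = -311878 + 5329 = -306549$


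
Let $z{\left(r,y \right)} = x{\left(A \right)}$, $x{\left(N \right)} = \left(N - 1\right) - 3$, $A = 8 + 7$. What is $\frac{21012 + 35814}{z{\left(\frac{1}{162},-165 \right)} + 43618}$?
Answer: $\frac{18942}{14543} \approx 1.3025$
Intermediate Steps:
$A = 15$
$x{\left(N \right)} = -4 + N$ ($x{\left(N \right)} = \left(-1 + N\right) - 3 = -4 + N$)
$z{\left(r,y \right)} = 11$ ($z{\left(r,y \right)} = -4 + 15 = 11$)
$\frac{21012 + 35814}{z{\left(\frac{1}{162},-165 \right)} + 43618} = \frac{21012 + 35814}{11 + 43618} = \frac{56826}{43629} = 56826 \cdot \frac{1}{43629} = \frac{18942}{14543}$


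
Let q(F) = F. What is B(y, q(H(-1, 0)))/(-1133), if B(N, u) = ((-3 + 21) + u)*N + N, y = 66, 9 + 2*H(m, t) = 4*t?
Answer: -87/103 ≈ -0.84466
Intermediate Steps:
H(m, t) = -9/2 + 2*t (H(m, t) = -9/2 + (4*t)/2 = -9/2 + 2*t)
B(N, u) = N + N*(18 + u) (B(N, u) = (18 + u)*N + N = N*(18 + u) + N = N + N*(18 + u))
B(y, q(H(-1, 0)))/(-1133) = (66*(19 + (-9/2 + 2*0)))/(-1133) = (66*(19 + (-9/2 + 0)))*(-1/1133) = (66*(19 - 9/2))*(-1/1133) = (66*(29/2))*(-1/1133) = 957*(-1/1133) = -87/103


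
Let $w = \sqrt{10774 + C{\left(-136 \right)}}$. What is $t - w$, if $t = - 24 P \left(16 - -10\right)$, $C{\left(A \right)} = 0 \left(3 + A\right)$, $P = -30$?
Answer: $18720 - \sqrt{10774} \approx 18616.0$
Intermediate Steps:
$C{\left(A \right)} = 0$
$t = 18720$ ($t = \left(-24\right) \left(-30\right) \left(16 - -10\right) = 720 \left(16 + 10\right) = 720 \cdot 26 = 18720$)
$w = \sqrt{10774}$ ($w = \sqrt{10774 + 0} = \sqrt{10774} \approx 103.8$)
$t - w = 18720 - \sqrt{10774}$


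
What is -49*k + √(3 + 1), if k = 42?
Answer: -2056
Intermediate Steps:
-49*k + √(3 + 1) = -49*42 + √(3 + 1) = -2058 + √4 = -2058 + 2 = -2056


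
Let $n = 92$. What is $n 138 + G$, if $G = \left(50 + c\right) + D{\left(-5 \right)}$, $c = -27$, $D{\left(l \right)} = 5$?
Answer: $12724$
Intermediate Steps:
$G = 28$ ($G = \left(50 - 27\right) + 5 = 23 + 5 = 28$)
$n 138 + G = 92 \cdot 138 + 28 = 12696 + 28 = 12724$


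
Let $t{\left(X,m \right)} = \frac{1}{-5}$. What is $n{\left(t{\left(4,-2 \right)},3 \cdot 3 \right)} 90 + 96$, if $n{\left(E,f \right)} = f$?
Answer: $906$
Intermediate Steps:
$t{\left(X,m \right)} = - \frac{1}{5}$
$n{\left(t{\left(4,-2 \right)},3 \cdot 3 \right)} 90 + 96 = 3 \cdot 3 \cdot 90 + 96 = 9 \cdot 90 + 96 = 810 + 96 = 906$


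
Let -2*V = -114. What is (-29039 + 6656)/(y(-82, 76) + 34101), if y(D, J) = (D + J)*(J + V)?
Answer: -7461/11101 ≈ -0.67210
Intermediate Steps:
V = 57 (V = -½*(-114) = 57)
y(D, J) = (57 + J)*(D + J) (y(D, J) = (D + J)*(J + 57) = (D + J)*(57 + J) = (57 + J)*(D + J))
(-29039 + 6656)/(y(-82, 76) + 34101) = (-29039 + 6656)/((76² + 57*(-82) + 57*76 - 82*76) + 34101) = -22383/((5776 - 4674 + 4332 - 6232) + 34101) = -22383/(-798 + 34101) = -22383/33303 = -22383*1/33303 = -7461/11101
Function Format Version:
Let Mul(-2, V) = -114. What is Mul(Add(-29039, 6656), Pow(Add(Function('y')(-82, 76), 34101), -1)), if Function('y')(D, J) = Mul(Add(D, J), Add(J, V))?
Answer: Rational(-7461, 11101) ≈ -0.67210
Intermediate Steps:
V = 57 (V = Mul(Rational(-1, 2), -114) = 57)
Function('y')(D, J) = Mul(Add(57, J), Add(D, J)) (Function('y')(D, J) = Mul(Add(D, J), Add(J, 57)) = Mul(Add(D, J), Add(57, J)) = Mul(Add(57, J), Add(D, J)))
Mul(Add(-29039, 6656), Pow(Add(Function('y')(-82, 76), 34101), -1)) = Mul(Add(-29039, 6656), Pow(Add(Add(Pow(76, 2), Mul(57, -82), Mul(57, 76), Mul(-82, 76)), 34101), -1)) = Mul(-22383, Pow(Add(Add(5776, -4674, 4332, -6232), 34101), -1)) = Mul(-22383, Pow(Add(-798, 34101), -1)) = Mul(-22383, Pow(33303, -1)) = Mul(-22383, Rational(1, 33303)) = Rational(-7461, 11101)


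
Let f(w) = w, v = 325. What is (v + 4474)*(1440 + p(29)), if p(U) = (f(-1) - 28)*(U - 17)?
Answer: 5240508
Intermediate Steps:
p(U) = 493 - 29*U (p(U) = (-1 - 28)*(U - 17) = -29*(-17 + U) = 493 - 29*U)
(v + 4474)*(1440 + p(29)) = (325 + 4474)*(1440 + (493 - 29*29)) = 4799*(1440 + (493 - 841)) = 4799*(1440 - 348) = 4799*1092 = 5240508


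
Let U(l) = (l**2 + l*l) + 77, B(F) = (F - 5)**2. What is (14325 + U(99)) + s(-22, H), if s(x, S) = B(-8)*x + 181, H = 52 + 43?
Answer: 30467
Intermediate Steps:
H = 95
B(F) = (-5 + F)**2
U(l) = 77 + 2*l**2 (U(l) = (l**2 + l**2) + 77 = 2*l**2 + 77 = 77 + 2*l**2)
s(x, S) = 181 + 169*x (s(x, S) = (-5 - 8)**2*x + 181 = (-13)**2*x + 181 = 169*x + 181 = 181 + 169*x)
(14325 + U(99)) + s(-22, H) = (14325 + (77 + 2*99**2)) + (181 + 169*(-22)) = (14325 + (77 + 2*9801)) + (181 - 3718) = (14325 + (77 + 19602)) - 3537 = (14325 + 19679) - 3537 = 34004 - 3537 = 30467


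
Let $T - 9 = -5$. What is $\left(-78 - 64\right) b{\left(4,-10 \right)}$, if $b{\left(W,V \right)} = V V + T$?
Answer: $-14768$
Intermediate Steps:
$T = 4$ ($T = 9 - 5 = 4$)
$b{\left(W,V \right)} = 4 + V^{2}$ ($b{\left(W,V \right)} = V V + 4 = V^{2} + 4 = 4 + V^{2}$)
$\left(-78 - 64\right) b{\left(4,-10 \right)} = \left(-78 - 64\right) \left(4 + \left(-10\right)^{2}\right) = - 142 \left(4 + 100\right) = \left(-142\right) 104 = -14768$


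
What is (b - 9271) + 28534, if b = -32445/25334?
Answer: 487976397/25334 ≈ 19262.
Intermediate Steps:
b = -32445/25334 (b = -32445*1/25334 = -32445/25334 ≈ -1.2807)
(b - 9271) + 28534 = (-32445/25334 - 9271) + 28534 = -234903959/25334 + 28534 = 487976397/25334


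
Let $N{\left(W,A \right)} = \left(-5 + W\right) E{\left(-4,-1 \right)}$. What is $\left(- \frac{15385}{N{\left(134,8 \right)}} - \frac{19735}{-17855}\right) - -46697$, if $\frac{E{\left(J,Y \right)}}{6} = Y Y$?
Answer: $\frac{129016475081}{2763954} \approx 46678.0$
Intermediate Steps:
$E{\left(J,Y \right)} = 6 Y^{2}$ ($E{\left(J,Y \right)} = 6 Y Y = 6 Y^{2}$)
$N{\left(W,A \right)} = -30 + 6 W$ ($N{\left(W,A \right)} = \left(-5 + W\right) 6 \left(-1\right)^{2} = \left(-5 + W\right) 6 \cdot 1 = \left(-5 + W\right) 6 = -30 + 6 W$)
$\left(- \frac{15385}{N{\left(134,8 \right)}} - \frac{19735}{-17855}\right) - -46697 = \left(- \frac{15385}{-30 + 6 \cdot 134} - \frac{19735}{-17855}\right) - -46697 = \left(- \frac{15385}{-30 + 804} - - \frac{3947}{3571}\right) + 46697 = \left(- \frac{15385}{774} + \frac{3947}{3571}\right) + 46697 = - \frac{51884857}{2763954} + 46697 = \frac{129016475081}{2763954}$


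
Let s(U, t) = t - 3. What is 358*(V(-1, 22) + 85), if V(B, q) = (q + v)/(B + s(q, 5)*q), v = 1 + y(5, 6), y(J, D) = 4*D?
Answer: 1325316/43 ≈ 30821.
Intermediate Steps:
s(U, t) = -3 + t
v = 25 (v = 1 + 4*6 = 1 + 24 = 25)
V(B, q) = (25 + q)/(B + 2*q) (V(B, q) = (q + 25)/(B + (-3 + 5)*q) = (25 + q)/(B + 2*q))
358*(V(-1, 22) + 85) = 358*((25 + 22)/(-1 + 2*22) + 85) = 358*(47/(-1 + 44) + 85) = 358*(47/43 + 85) = 358*(3702/43) = 1325316/43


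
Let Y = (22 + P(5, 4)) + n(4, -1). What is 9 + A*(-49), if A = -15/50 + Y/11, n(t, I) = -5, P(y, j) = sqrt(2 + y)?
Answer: -5723/110 - 49*sqrt(7)/11 ≈ -63.813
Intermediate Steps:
Y = 17 + sqrt(7) (Y = (22 + sqrt(2 + 5)) - 5 = (22 + sqrt(7)) - 5 = 17 + sqrt(7) ≈ 19.646)
A = 137/110 + sqrt(7)/11 (A = -15/50 + (17 + sqrt(7))/11 = -15*1/50 + (17 + sqrt(7))*(1/11) = -3/10 + (17/11 + sqrt(7)/11) = 137/110 + sqrt(7)/11 ≈ 1.4860)
9 + A*(-49) = 9 + (137/110 + sqrt(7)/11)*(-49) = 9 + (-6713/110 - 49*sqrt(7)/11) = -5723/110 - 49*sqrt(7)/11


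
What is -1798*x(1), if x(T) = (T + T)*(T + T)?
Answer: -7192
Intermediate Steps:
x(T) = 4*T² (x(T) = (2*T)*(2*T) = 4*T²)
-1798*x(1) = -7192*1² = -7192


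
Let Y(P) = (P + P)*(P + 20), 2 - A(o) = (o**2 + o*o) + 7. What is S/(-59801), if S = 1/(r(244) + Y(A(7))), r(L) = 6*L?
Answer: -1/1110026162 ≈ -9.0088e-10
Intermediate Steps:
A(o) = -5 - 2*o**2 (A(o) = 2 - ((o**2 + o*o) + 7) = 2 - ((o**2 + o**2) + 7) = 2 - (2*o**2 + 7) = 2 - (7 + 2*o**2) = 2 + (-7 - 2*o**2) = -5 - 2*o**2)
Y(P) = 2*P*(20 + P) (Y(P) = (2*P)*(20 + P) = 2*P*(20 + P))
S = 1/18562 (S = 1/(6*244 + 2*(-5 - 2*7**2)*(20 + (-5 - 2*7**2))) = 1/(1464 + 2*(-5 - 2*49)*(20 + (-5 - 2*49))) = 1/(1464 + 2*(-5 - 98)*(20 + (-5 - 98))) = 1/(1464 + 2*(-103)*(20 - 103)) = 1/(1464 + 2*(-103)*(-83)) = 1/(1464 + 17098) = 1/18562 ≈ 5.3874e-5)
S/(-59801) = (1/18562)/(-59801) = (1/18562)*(-1/59801) = -1/1110026162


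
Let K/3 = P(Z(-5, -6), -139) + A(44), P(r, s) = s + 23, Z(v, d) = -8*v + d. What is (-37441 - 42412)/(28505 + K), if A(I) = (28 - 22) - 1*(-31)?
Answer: -79853/28268 ≈ -2.8249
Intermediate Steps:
Z(v, d) = d - 8*v
P(r, s) = 23 + s
A(I) = 37 (A(I) = 6 + 31 = 37)
K = -237 (K = 3*((23 - 139) + 37) = 3*(-116 + 37) = 3*(-79) = -237)
(-37441 - 42412)/(28505 + K) = (-37441 - 42412)/(28505 - 237) = -79853/28268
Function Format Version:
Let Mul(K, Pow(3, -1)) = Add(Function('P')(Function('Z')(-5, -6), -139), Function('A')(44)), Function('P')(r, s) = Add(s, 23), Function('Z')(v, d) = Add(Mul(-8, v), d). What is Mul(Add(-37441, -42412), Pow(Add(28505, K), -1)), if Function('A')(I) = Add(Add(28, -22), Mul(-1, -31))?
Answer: Rational(-79853, 28268) ≈ -2.8249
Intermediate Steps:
Function('Z')(v, d) = Add(d, Mul(-8, v))
Function('P')(r, s) = Add(23, s)
Function('A')(I) = 37 (Function('A')(I) = Add(6, 31) = 37)
K = -237 (K = Mul(3, Add(Add(23, -139), 37)) = Mul(3, Add(-116, 37)) = Mul(3, -79) = -237)
Mul(Add(-37441, -42412), Pow(Add(28505, K), -1)) = Mul(Add(-37441, -42412), Pow(Add(28505, -237), -1)) = Mul(-79853, Pow(28268, -1)) = Mul(-79853, Rational(1, 28268)) = Rational(-79853, 28268)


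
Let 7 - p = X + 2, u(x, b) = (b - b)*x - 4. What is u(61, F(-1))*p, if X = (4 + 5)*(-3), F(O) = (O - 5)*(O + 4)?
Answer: -128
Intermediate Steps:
F(O) = (-5 + O)*(4 + O)
X = -27 (X = 9*(-3) = -27)
u(x, b) = -4 (u(x, b) = 0*x - 4 = 0 - 4 = -4)
p = 32 (p = 7 - (-27 + 2) = 7 - 1*(-25) = 7 + 25 = 32)
u(61, F(-1))*p = -4*32 = -128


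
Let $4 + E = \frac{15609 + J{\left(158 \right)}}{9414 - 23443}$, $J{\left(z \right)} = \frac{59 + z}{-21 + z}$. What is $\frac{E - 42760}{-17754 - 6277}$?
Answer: $\frac{11741913146}{6598133309} \approx 1.7796$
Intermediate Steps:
$J{\left(z \right)} = \frac{59 + z}{-21 + z}$
$E = - \frac{9826542}{1921973}$ ($E = -4 + \frac{15609 + \frac{59 + 158}{-21 + 158}}{9414 - 23443} = -4 + \frac{15609 + \frac{1}{137} \cdot 217}{-14029} = -4 + \left(15609 + \frac{1}{137} \cdot 217\right) \left(- \frac{1}{14029}\right) = -4 + \left(15609 + \frac{217}{137}\right) \left(- \frac{1}{14029}\right) = -4 + \frac{2138650}{137} \left(- \frac{1}{14029}\right) = -4 - \frac{2138650}{1921973} = - \frac{9826542}{1921973} \approx -5.1127$)
$\frac{E - 42760}{-17754 - 6277} = \frac{- \frac{9826542}{1921973} - 42760}{-17754 - 6277} = - \frac{82193392022}{1921973 \left(-24031\right)} = \left(- \frac{82193392022}{1921973}\right) \left(- \frac{1}{24031}\right) = \frac{11741913146}{6598133309}$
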